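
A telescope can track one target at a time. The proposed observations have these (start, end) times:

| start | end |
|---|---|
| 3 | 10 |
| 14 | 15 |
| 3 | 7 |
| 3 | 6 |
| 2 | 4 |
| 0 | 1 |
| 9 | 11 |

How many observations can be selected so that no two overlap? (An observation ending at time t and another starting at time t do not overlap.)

4

By end time: (0,1), (2,4), (3,6), (3,7), (3,10), (9,11), (14,15).
Pick (0,1); next start ≥ 1 → (2,4); next start ≥ 4 → (9,11); next start ≥ 11 → (14,15).
Selected 4 observations.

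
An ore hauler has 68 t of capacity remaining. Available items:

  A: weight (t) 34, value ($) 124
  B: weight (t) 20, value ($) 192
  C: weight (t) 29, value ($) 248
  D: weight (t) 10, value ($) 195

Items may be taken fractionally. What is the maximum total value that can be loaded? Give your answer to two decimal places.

Sort by value per unit weight and fill in that order.
Order: D (195/10=19.50) > B (192/20=9.60) > C (248/29=8.55) > A (124/34=3.65)
Fill: take D (10 @ 195) → take B (20 @ 192) → take C (29 @ 248) → take 9/34 of A → 32.82; 68/68 used.
Total value = 667.82

667.82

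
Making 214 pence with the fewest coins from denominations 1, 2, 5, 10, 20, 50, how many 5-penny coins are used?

0

214 − 4×50→14 − 1×10→4 − 2×2→0
Count of 5: 0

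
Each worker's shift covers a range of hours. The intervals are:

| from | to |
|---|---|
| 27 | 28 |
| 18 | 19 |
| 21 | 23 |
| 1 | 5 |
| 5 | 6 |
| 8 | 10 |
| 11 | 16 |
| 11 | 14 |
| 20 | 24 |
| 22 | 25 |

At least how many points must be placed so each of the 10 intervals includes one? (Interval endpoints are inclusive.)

By right end: [1,5]  [5,6]  [8,10]  [11,14]  [11,16]  [18,19]  [21,23]  [20,24]  [22,25]  [27,28]
[1,5] uncovered → point at 5; [8,10] uncovered → point at 10; [11,14] uncovered → point at 14; [18,19] uncovered → point at 19; [21,23] uncovered → point at 23; [27,28] uncovered → point at 28.
Points: 5, 10, 14, 19, 23, 28 (6 total).

6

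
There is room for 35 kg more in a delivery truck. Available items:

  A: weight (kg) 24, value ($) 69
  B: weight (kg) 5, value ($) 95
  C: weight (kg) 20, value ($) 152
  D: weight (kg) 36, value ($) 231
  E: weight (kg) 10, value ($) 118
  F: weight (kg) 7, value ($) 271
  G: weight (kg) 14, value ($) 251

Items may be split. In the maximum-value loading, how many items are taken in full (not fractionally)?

3

Greedy by value/weight ratio, highest first.
Order: F (271/7=38.71) > B (95/5=19.00) > G (251/14=17.93) > E (118/10=11.80) > C (152/20=7.60) > D (231/36=6.42) > A (69/24=2.88)
Fill: take F (7 @ 271) → take B (5 @ 95) → take G (14 @ 251) → take 9/10 of E → 106.20; 35/35 used.
3 item(s) taken whole; one partial (take 9/10 of E).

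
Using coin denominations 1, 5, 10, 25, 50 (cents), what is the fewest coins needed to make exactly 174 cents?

Greedy: take as many of the largest coin as possible, then repeat with the remainder.
174 = 3×50 + 2×10 + 4×1
Total coins = 3 + 2 + 4 = 9

9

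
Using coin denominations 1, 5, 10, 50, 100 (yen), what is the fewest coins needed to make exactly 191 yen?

7

Use the largest denomination that fits, subtract, and repeat.
191 = 1×100 + 1×50 + 4×10 + 1×1
Total coins = 1 + 1 + 4 + 1 = 7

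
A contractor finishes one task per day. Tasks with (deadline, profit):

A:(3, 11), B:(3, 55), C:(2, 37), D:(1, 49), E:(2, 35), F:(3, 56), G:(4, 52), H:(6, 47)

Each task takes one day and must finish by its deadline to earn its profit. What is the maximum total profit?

259

By profit: F(d3,56), B(d3,55), G(d4,52), D(d1,49), H(d6,47), C(d2,37), E(d2,35), A(d3,11)
F→slot 3; B→slot 2; G→slot 4; D→slot 1; H→slot 6; C skipped; E skipped; A skipped.
Profit = 49 + 55 + 56 + 52 + 47 = 259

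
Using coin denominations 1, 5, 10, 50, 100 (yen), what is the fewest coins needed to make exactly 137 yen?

Use the largest denomination that fits, subtract, and repeat.
137 = 1×100 + 3×10 + 1×5 + 2×1
Total coins = 1 + 3 + 1 + 2 = 7

7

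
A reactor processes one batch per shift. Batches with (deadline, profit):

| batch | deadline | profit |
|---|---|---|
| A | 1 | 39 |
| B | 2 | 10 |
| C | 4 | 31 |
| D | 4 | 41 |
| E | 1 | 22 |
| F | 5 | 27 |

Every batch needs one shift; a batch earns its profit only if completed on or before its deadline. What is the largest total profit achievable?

Sort by profit descending; place each in the latest free slot ≤ its deadline.
Profit order: D=41 A=39 C=31 F=27 E=22 B=10
Assign: D→slot 4, A→slot 1, C→slot 3, F→slot 5, E skipped, B→slot 2.
Slots: [1:A] [2:B] [3:C] [4:D] [5:F]
Profit = 39 + 10 + 31 + 41 + 27 = 148

148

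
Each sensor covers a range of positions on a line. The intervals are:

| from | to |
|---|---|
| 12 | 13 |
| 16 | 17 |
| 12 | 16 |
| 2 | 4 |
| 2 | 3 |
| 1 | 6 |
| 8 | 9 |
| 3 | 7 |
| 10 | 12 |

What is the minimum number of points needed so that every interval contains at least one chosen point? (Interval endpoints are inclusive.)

Sort by right endpoint; whenever an interval is uncovered, place a point at its right end.
By right end: [2,3]  [2,4]  [1,6]  [3,7]  [8,9]  [10,12]  [12,13]  [12,16]  [16,17]
[2,3] uncovered → point at 3; [8,9] uncovered → point at 9; [10,12] uncovered → point at 12; [16,17] uncovered → point at 17.
Points: 3, 9, 12, 17 (4 total).

4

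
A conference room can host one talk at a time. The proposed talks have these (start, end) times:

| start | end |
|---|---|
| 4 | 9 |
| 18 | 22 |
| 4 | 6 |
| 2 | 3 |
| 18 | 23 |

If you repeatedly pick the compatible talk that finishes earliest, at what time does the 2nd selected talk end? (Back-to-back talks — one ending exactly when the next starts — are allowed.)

By end time: (2,3), (4,6), (4,9), (18,22), (18,23).
Pick (2,3); next start ≥ 3 → (4,6); next start ≥ 6 → (18,22).
Selected: (2,3) (4,6) (18,22)

6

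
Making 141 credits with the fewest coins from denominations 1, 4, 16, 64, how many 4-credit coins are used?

Greedy: take as many of the largest coin as possible, then repeat with the remainder.
141 − 2×64→13 − 3×4→1 − 1×1→0
Count of 4: 3

3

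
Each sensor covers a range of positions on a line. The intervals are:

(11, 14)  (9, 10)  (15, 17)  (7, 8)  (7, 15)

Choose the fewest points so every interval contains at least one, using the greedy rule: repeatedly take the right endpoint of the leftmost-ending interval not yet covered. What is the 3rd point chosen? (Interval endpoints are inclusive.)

14

By right end: [7,8]  [9,10]  [11,14]  [7,15]  [15,17]
[7,8] uncovered → point at 8; [9,10] uncovered → point at 10; [11,14] uncovered → point at 14; [15,17] uncovered → point at 17.
Points: 8, 10, 14, 17 (4 total).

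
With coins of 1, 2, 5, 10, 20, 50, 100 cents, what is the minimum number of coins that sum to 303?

5

Use the largest denomination that fits, subtract, and repeat.
303 = 3×100 + 1×2 + 1×1
Total coins = 3 + 1 + 1 = 5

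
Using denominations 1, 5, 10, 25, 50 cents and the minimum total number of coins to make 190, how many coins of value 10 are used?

1

Greedy: take as many of the largest coin as possible, then repeat with the remainder.
190 = 3×50 + 1×25 + 1×10 + 1×5
Count of 10: 1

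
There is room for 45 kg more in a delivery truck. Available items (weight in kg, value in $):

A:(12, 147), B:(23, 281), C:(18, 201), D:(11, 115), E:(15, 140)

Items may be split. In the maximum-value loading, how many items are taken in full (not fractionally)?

Greedy by value/weight ratio, highest first.
Order: A (147/12=12.25) > B (281/23=12.22) > C (201/18=11.17) > D (115/11=10.45) > E (140/15=9.33)
Fill: take A (12 @ 147) → take B (23 @ 281) → take 10/18 of C → 111.67; 45/45 used.
2 item(s) taken whole; one partial (take 10/18 of C).

2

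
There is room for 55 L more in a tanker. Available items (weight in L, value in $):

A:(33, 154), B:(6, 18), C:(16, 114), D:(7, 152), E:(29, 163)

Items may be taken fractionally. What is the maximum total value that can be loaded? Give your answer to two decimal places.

Greedy by value/weight ratio, highest first.
Ratios (sorted): D 21.71, C 7.12, E 5.62, A 4.67, B 3.00
take D (7 @ 152); take C (16 @ 114); take E (29 @ 163); take 3/33 of A → 14.00. Capacity used 55/55.
Total value = 443.00

443.00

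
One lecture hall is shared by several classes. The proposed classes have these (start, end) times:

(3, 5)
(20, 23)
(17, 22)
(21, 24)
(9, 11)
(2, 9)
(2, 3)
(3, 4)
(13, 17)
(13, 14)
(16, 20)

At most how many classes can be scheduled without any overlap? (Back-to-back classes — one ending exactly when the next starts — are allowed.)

6

Sort by end time and greedily take each interval whose start is ≥ the last chosen end.
Sorted by end: (2,3)  (3,4)  (3,5)  (2,9)  (9,11)  (13,14)  (13,17)  (16,20)  (17,22)  (20,23)  (21,24)
take (2,3); take (3,4); skip (3,5); take (9,11); take (13,14); skip (13,17); take (16,20); take (20,23).
Selected 6 classes.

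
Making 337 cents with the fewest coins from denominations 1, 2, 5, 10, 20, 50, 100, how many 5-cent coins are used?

Use the largest denomination that fits, subtract, and repeat.
337 = 3×100 + 1×20 + 1×10 + 1×5 + 1×2
Count of 5: 1

1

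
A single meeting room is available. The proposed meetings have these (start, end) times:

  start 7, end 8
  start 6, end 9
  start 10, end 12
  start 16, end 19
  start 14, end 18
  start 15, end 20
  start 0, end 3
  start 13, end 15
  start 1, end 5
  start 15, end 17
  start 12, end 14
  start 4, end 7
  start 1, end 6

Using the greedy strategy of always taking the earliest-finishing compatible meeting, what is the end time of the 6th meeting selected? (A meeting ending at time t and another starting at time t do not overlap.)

17

By end time: (0,3), (1,5), (1,6), (4,7), (7,8), (6,9), (10,12), (12,14), (13,15), (15,17), (14,18), (16,19), (15,20).
Pick (0,3); next start ≥ 3 → (4,7); next start ≥ 7 → (7,8); next start ≥ 8 → (10,12); next start ≥ 12 → (12,14); next start ≥ 14 → (15,17).
Selected: (0,3) (4,7) (7,8) (10,12) (12,14) (15,17)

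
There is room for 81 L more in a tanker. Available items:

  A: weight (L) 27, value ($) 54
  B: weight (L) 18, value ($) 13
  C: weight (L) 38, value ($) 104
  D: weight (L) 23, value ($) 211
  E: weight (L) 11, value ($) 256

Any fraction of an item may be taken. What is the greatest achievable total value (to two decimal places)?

Greedy by value/weight ratio, highest first.
Ratios (sorted): E 23.27, D 9.17, C 2.74, A 2.00, B 0.72
take E (11 @ 256); take D (23 @ 211); take C (38 @ 104); take 9/27 of A → 18.00. Capacity used 81/81.
Total value = 589.00

589.00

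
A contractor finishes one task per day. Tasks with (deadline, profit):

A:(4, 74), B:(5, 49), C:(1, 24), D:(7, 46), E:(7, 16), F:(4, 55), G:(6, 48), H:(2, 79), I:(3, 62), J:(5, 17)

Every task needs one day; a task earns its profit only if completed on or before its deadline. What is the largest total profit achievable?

413

Take jobs in profit order; each goes to the latest open slot no later than its deadline.
Profit order: H=79 A=74 I=62 F=55 B=49 G=48 D=46 C=24 J=17 E=16
Assign: H→slot 2, A→slot 4, I→slot 3, F→slot 1, B→slot 5, G→slot 6, D→slot 7, C skipped, J skipped, E skipped.
Slots: [1:F] [2:H] [3:I] [4:A] [5:B] [6:G] [7:D]
Profit = 55 + 79 + 62 + 74 + 49 + 48 + 46 = 413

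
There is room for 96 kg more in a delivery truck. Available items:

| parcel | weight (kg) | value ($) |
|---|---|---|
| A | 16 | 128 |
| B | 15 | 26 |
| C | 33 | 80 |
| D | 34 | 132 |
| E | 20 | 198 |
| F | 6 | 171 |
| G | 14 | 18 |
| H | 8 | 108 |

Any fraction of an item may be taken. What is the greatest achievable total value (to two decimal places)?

766.09

Order: F (171/6=28.50) > H (108/8=13.50) > E (198/20=9.90) > A (128/16=8.00) > D (132/34=3.88) > C (80/33=2.42) > B (26/15=1.73) > G (18/14=1.29)
Fill: take F (6 @ 171) → take H (8 @ 108) → take E (20 @ 198) → take A (16 @ 128) → take D (34 @ 132) → take 12/33 of C → 29.09; 96/96 used.
Total value = 766.09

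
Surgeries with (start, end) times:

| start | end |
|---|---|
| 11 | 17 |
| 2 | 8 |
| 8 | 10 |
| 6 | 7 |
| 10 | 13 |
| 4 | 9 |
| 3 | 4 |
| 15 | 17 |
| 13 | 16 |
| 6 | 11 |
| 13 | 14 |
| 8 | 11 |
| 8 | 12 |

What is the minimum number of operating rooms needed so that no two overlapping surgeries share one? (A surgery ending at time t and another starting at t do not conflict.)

5

The answer is the maximum number of intervals overlapping at any instant.
starts: [2, 3, 4, 6, 6, 8, 8, 8, 10, 11, 13, 13, 15]
ends:   [4, 7, 8, 9, 10, 11, 11, 12, 13, 14, 16, 17, 17]
s2→1 s3→2 e4→1 s4→2 s6→3 s6→4 e7→3 e8→2 s8→3 s8→4 s8→5  — peak 5.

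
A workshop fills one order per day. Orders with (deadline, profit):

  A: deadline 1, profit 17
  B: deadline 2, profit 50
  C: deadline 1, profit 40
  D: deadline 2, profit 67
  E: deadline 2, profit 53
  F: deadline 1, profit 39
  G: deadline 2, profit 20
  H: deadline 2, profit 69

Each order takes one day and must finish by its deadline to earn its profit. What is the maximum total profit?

Sort by profit descending; place each in the latest free slot ≤ its deadline.
Profit order: H=69 D=67 E=53 B=50 C=40 F=39 G=20 A=17
Assign: H→slot 2, D→slot 1, E skipped, B skipped, C skipped, F skipped, G skipped, A skipped.
Slots: [1:D] [2:H]
Profit = 67 + 69 = 136

136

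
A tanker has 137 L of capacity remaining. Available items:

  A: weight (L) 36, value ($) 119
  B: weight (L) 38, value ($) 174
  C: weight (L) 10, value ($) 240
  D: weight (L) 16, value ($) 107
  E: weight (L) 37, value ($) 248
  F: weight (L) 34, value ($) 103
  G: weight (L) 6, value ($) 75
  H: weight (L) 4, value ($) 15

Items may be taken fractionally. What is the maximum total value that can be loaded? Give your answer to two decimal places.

944.94

Ratios (sorted): C 24.00, G 12.50, E 6.70, D 6.69, B 4.58, H 3.75, A 3.31, F 3.03
take C (10 @ 240); take G (6 @ 75); take E (37 @ 248); take D (16 @ 107); take B (38 @ 174); take H (4 @ 15); take 26/36 of A → 85.94. Capacity used 137/137.
Total value = 944.94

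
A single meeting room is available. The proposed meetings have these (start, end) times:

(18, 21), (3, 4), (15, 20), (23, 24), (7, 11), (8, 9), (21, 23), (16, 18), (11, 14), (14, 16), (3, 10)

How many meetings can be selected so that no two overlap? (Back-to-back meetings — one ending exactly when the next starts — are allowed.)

Greedy by earliest finish: after sorting by end time, pick each interval compatible with the last pick.
By end time: (3,4), (8,9), (3,10), (7,11), (11,14), (14,16), (16,18), (15,20), (18,21), (21,23), (23,24).
Pick (3,4); next start ≥ 4 → (8,9); next start ≥ 9 → (11,14); next start ≥ 14 → (14,16); next start ≥ 16 → (16,18); next start ≥ 18 → (18,21); next start ≥ 21 → (21,23); next start ≥ 23 → (23,24).
Selected 8 meetings.

8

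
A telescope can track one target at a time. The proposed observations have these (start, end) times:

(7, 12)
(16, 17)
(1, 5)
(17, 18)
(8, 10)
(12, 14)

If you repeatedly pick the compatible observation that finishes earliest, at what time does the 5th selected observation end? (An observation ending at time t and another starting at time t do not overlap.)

18

Greedy by earliest finish: after sorting by end time, pick each interval compatible with the last pick.
By end time: (1,5), (8,10), (7,12), (12,14), (16,17), (17,18).
Pick (1,5); next start ≥ 5 → (8,10); next start ≥ 10 → (12,14); next start ≥ 14 → (16,17); next start ≥ 17 → (17,18).
Selected: (1,5) (8,10) (12,14) (16,17) (17,18)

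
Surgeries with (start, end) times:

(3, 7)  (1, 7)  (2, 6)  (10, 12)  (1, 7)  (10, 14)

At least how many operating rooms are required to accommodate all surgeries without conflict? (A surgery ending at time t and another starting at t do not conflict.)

starts: [1, 1, 2, 3, 10, 10]
ends:   [6, 7, 7, 7, 12, 14]
s1→1 s1→2 s2→3 s3→4  — peak 4.

4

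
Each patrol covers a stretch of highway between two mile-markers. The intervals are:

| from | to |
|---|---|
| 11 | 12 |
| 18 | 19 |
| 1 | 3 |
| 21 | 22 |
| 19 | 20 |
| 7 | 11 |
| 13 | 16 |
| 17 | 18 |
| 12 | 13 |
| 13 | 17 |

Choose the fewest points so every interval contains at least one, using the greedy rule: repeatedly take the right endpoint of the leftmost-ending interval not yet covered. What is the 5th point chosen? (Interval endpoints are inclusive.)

20

By right end: [1,3]  [7,11]  [11,12]  [12,13]  [13,16]  [13,17]  [17,18]  [18,19]  [19,20]  [21,22]
[1,3] uncovered → point at 3; [7,11] uncovered → point at 11; [12,13] uncovered → point at 13; [17,18] uncovered → point at 18; [19,20] uncovered → point at 20; [21,22] uncovered → point at 22.
Points: 3, 11, 13, 18, 20, 22 (6 total).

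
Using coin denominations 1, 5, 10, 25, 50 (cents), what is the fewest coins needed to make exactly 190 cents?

6

190 − 3×50→40 − 1×25→15 − 1×10→5 − 1×5→0
Total coins = 3 + 1 + 1 + 1 = 6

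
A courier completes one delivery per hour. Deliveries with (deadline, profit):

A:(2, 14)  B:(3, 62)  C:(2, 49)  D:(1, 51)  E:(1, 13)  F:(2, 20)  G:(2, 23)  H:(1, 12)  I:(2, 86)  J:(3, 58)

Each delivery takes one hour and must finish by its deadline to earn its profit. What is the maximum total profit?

206

Sort by profit descending; place each in the latest free slot ≤ its deadline.
Profit order: I=86 B=62 J=58 D=51 C=49 G=23 F=20 A=14 E=13 H=12
Assign: I→slot 2, B→slot 3, J→slot 1, D skipped, C skipped, G skipped, F skipped, A skipped, E skipped, H skipped.
Slots: [1:J] [2:I] [3:B]
Profit = 58 + 86 + 62 = 206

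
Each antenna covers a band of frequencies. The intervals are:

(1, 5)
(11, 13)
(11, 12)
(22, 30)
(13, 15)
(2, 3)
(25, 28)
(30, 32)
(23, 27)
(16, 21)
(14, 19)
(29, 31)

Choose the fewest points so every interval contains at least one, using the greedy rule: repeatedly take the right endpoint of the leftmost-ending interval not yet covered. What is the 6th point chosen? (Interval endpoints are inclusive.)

Process intervals by earliest right end; each time one isn't hit yet, stab at its right endpoint.
By right end: [2,3]  [1,5]  [11,12]  [11,13]  [13,15]  [14,19]  [16,21]  [23,27]  [25,28]  [22,30]  [29,31]  [30,32]
[2,3] uncovered → point at 3; [11,12] uncovered → point at 12; [13,15] uncovered → point at 15; [16,21] uncovered → point at 21; [23,27] uncovered → point at 27; [29,31] uncovered → point at 31.
Points: 3, 12, 15, 21, 27, 31 (6 total).

31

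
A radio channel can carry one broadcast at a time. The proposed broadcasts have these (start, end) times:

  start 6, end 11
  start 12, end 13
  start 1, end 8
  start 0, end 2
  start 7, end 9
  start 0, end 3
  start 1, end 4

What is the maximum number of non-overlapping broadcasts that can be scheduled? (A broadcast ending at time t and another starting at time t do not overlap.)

Sort by end time and greedily take each interval whose start is ≥ the last chosen end.
By end time: (0,2), (0,3), (1,4), (1,8), (7,9), (6,11), (12,13).
Pick (0,2); next start ≥ 2 → (7,9); next start ≥ 9 → (12,13).
Selected 3 broadcasts.

3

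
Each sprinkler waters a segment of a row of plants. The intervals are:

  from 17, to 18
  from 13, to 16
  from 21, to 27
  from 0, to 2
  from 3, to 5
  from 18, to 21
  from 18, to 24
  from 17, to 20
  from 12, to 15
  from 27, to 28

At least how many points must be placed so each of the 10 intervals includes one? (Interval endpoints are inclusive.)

5

Sorted: [0,2] [3,5] [12,15] [13,16] [17,18] [17,20] [18,21] [18,24] [21,27] [27,28]
{[0,2]} hit by 2; {[3,5]} hit by 5; {[12,15],[13,16]} hit by 15; {[17,18],[17,20],[18,21],[18,24]} hit by 18; {[21,27],[27,28]} hit by 27.
Points: 2, 5, 15, 18, 27 (5 total).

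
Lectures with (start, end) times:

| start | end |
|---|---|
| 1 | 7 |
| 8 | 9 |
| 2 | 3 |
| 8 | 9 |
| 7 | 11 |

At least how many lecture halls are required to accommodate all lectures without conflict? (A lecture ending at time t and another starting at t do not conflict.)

3

Count concurrent intervals with a sweep; the peak is the room count.
Events (time:±→running): 1:+→1 2:+→2 3:-→1 7:-→0 7:+→1 8:+→2 8:+→3 … peak 3.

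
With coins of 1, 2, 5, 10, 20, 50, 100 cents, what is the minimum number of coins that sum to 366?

7

Greedy: take as many of the largest coin as possible, then repeat with the remainder.
366 − 3×100→66 − 1×50→16 − 1×10→6 − 1×5→1 − 1×1→0
Total coins = 3 + 1 + 1 + 1 + 1 = 7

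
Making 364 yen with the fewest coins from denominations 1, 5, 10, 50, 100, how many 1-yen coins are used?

364 − 3×100→64 − 1×50→14 − 1×10→4 − 4×1→0
Count of 1: 4

4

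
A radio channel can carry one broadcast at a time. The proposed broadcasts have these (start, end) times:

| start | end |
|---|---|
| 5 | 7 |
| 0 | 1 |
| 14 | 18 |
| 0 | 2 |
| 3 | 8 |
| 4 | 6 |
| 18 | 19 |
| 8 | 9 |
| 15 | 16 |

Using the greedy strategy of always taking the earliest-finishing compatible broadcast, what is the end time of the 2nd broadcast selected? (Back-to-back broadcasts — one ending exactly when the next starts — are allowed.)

Sort by end time and greedily take each interval whose start is ≥ the last chosen end.
By end time: (0,1), (0,2), (4,6), (5,7), (3,8), (8,9), (15,16), (14,18), (18,19).
Pick (0,1); next start ≥ 1 → (4,6); next start ≥ 6 → (8,9); next start ≥ 9 → (15,16); next start ≥ 16 → (18,19).
Selected: (0,1) (4,6) (8,9) (15,16) (18,19)

6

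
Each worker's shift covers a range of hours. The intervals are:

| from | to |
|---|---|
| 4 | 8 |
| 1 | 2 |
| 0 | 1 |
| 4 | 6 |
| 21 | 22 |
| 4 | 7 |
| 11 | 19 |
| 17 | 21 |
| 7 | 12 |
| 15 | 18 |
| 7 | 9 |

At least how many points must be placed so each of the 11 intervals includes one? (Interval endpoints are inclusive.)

5

Process intervals by earliest right end; each time one isn't hit yet, stab at its right endpoint.
Sorted: [0,1] [1,2] [4,6] [4,7] [4,8] [7,9] [7,12] [15,18] [11,19] [17,21] [21,22]
{[0,1],[1,2]} hit by 1; {[4,6],[4,7],[4,8]} hit by 6; {[7,9],[7,12]} hit by 9; {[15,18],[11,19],[17,21]} hit by 18; {[21,22]} hit by 22.
Points: 1, 6, 9, 18, 22 (5 total).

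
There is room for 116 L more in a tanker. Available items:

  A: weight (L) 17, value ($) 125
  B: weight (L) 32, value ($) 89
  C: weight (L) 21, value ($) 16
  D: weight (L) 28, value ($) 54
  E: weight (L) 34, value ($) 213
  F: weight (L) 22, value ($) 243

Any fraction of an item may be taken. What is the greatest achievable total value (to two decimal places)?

Order: F (243/22=11.05) > A (125/17=7.35) > E (213/34=6.26) > B (89/32=2.78) > D (54/28=1.93) > C (16/21=0.76)
Fill: take F (22 @ 243) → take A (17 @ 125) → take E (34 @ 213) → take B (32 @ 89) → take 11/28 of D → 21.21; 116/116 used.
Total value = 691.21

691.21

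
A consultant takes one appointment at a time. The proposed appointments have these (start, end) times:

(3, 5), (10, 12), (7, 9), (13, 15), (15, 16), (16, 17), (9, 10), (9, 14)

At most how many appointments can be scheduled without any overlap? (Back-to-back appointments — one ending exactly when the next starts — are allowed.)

Sort by end time and greedily take each interval whose start is ≥ the last chosen end.
By end time: (3,5), (7,9), (9,10), (10,12), (9,14), (13,15), (15,16), (16,17).
Pick (3,5); next start ≥ 5 → (7,9); next start ≥ 9 → (9,10); next start ≥ 10 → (10,12); next start ≥ 12 → (13,15); next start ≥ 15 → (15,16); next start ≥ 16 → (16,17).
Selected 7 appointments.

7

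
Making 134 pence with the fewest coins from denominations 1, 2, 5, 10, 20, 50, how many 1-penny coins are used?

Use the largest denomination that fits, subtract, and repeat.
134 − 2×50→34 − 1×20→14 − 1×10→4 − 2×2→0
Count of 1: 0

0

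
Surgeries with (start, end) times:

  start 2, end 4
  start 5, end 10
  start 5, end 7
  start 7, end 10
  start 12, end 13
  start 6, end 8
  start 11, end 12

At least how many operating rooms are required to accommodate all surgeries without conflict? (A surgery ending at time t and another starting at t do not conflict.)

Count concurrent intervals with a sweep; the peak is the room count.
starts: [2, 5, 5, 6, 7, 11, 12]
ends:   [4, 7, 8, 10, 10, 12, 13]
s2→1 e4→0 s5→1 s5→2 s6→3  — peak 3.

3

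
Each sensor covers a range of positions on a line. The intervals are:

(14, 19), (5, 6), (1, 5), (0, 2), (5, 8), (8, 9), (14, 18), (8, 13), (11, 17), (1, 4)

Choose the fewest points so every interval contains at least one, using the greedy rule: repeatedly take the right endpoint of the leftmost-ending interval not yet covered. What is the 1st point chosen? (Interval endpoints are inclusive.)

2

By right end: [0,2]  [1,4]  [1,5]  [5,6]  [5,8]  [8,9]  [8,13]  [11,17]  [14,18]  [14,19]
[0,2] uncovered → point at 2; [5,6] uncovered → point at 6; [8,9] uncovered → point at 9; [11,17] uncovered → point at 17.
Points: 2, 6, 9, 17 (4 total).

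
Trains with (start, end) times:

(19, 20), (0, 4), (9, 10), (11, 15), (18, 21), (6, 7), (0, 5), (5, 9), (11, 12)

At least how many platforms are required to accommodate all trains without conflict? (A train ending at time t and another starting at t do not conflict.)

Events (time:±→running): 0:+→1 0:+→2 … peak 2.

2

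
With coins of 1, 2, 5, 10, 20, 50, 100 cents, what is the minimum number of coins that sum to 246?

6

Greedy: take as many of the largest coin as possible, then repeat with the remainder.
246 = 2×100 + 2×20 + 1×5 + 1×1
Total coins = 2 + 2 + 1 + 1 = 6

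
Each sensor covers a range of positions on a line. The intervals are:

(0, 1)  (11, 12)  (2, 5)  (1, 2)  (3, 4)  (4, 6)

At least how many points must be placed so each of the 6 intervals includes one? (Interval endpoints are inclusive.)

Sorted: [0,1] [1,2] [3,4] [2,5] [4,6] [11,12]
{[0,1],[1,2]} hit by 1; {[3,4],[2,5],[4,6]} hit by 4; {[11,12]} hit by 12.
Points: 1, 4, 12 (3 total).

3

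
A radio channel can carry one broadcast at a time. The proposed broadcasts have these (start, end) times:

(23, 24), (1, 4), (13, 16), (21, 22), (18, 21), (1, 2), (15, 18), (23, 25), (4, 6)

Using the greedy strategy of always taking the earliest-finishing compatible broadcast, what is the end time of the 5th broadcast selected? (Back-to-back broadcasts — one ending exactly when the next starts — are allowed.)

22

Sort by end time and greedily take each interval whose start is ≥ the last chosen end.
Sorted by end: (1,2)  (1,4)  (4,6)  (13,16)  (15,18)  (18,21)  (21,22)  (23,24)  (23,25)
take (1,2); take (4,6); take (13,16); skip (15,18); take (18,21); take (21,22); take (23,24); skip (23,25).
Selected: (1,2) (4,6) (13,16) (18,21) (21,22) (23,24)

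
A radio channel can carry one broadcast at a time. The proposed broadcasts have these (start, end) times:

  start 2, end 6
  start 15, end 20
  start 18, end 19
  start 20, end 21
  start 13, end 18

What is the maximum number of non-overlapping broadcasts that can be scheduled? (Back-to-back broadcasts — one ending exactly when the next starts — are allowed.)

4

Sort by end time and greedily take each interval whose start is ≥ the last chosen end.
Sorted by end: (2,6)  (13,18)  (18,19)  (15,20)  (20,21)
take (2,6); take (13,18); take (18,19); skip (15,20); take (20,21).
Selected 4 broadcasts.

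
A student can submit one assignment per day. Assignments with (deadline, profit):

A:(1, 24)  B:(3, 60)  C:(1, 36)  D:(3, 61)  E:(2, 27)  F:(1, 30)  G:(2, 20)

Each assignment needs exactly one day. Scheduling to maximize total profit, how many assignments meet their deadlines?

Sort by profit descending; place each in the latest free slot ≤ its deadline.
By profit: D(d3,61), B(d3,60), C(d1,36), F(d1,30), E(d2,27), A(d1,24), G(d2,20)
D→slot 3; B→slot 2; C→slot 1; F skipped; E skipped; A skipped; G skipped.
3 of 7 scheduled.

3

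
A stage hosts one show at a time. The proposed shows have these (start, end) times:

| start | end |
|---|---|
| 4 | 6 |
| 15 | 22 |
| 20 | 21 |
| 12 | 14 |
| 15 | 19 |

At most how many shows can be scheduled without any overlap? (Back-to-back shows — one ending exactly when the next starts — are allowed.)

4

Greedy by earliest finish: after sorting by end time, pick each interval compatible with the last pick.
Sorted by end: (4,6)  (12,14)  (15,19)  (20,21)  (15,22)
take (4,6); take (12,14); take (15,19); take (20,21).
Selected 4 shows.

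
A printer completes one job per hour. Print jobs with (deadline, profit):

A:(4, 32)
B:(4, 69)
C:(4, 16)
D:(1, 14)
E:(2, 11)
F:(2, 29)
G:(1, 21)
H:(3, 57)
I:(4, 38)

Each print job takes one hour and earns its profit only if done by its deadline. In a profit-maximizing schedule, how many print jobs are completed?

By profit: B(d4,69), H(d3,57), I(d4,38), A(d4,32), F(d2,29), G(d1,21), C(d4,16), D(d1,14), E(d2,11)
B→slot 4; H→slot 3; I→slot 2; A→slot 1; F skipped; G skipped; C skipped; D skipped; E skipped.
4 of 9 scheduled.

4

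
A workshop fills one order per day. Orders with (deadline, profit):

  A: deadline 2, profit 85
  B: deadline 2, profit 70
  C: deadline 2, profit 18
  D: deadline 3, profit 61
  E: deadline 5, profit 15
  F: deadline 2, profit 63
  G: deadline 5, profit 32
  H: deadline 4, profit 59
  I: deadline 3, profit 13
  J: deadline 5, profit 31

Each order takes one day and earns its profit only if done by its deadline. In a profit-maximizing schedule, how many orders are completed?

5

Take jobs in profit order; each goes to the latest open slot no later than its deadline.
Profit order: A=85 B=70 F=63 D=61 H=59 G=32 J=31 C=18 E=15 I=13
Assign: A→slot 2, B→slot 1, F skipped, D→slot 3, H→slot 4, G→slot 5, J skipped, C skipped, E skipped, I skipped.
Slots: [1:B] [2:A] [3:D] [4:H] [5:G]
5 of 10 scheduled.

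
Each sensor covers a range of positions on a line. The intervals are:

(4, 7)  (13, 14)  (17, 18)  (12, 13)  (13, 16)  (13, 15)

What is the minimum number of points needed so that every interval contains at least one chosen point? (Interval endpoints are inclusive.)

Sort by right endpoint; whenever an interval is uncovered, place a point at its right end.
Sorted: [4,7] [12,13] [13,14] [13,15] [13,16] [17,18]
{[4,7]} hit by 7; {[12,13],[13,14],[13,15],[13,16]} hit by 13; {[17,18]} hit by 18.
Points: 7, 13, 18 (3 total).

3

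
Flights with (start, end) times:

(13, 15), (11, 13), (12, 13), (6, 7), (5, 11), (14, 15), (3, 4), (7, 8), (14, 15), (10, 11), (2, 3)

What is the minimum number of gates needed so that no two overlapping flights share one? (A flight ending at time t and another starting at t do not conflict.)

The answer is the maximum number of intervals overlapping at any instant.
Events (time:±→running): 2:+→1 3:-→0 3:+→1 4:-→0 5:+→1 6:+→2 7:-→1 7:+→2 8:-→1 10:+→2 11:-→1 11:-→0 11:+→1 12:+→2 13:-→1 13:-→0 13:+→1 14:+→2 14:+→3 … peak 3.

3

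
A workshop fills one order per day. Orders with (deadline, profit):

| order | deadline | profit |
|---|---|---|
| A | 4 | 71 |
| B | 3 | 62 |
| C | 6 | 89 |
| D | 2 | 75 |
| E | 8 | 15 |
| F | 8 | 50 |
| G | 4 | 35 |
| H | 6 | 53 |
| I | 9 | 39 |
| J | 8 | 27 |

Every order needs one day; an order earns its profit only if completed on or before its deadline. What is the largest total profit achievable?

501

Sort by profit descending; place each in the latest free slot ≤ its deadline.
By profit: C(d6,89), D(d2,75), A(d4,71), B(d3,62), H(d6,53), F(d8,50), I(d9,39), G(d4,35), J(d8,27), E(d8,15)
C→slot 6; D→slot 2; A→slot 4; B→slot 3; H→slot 5; F→slot 8; I→slot 9; G→slot 1; J→slot 7; E skipped.
Profit = 35 + 75 + 62 + 71 + 53 + 89 + 27 + 50 + 39 = 501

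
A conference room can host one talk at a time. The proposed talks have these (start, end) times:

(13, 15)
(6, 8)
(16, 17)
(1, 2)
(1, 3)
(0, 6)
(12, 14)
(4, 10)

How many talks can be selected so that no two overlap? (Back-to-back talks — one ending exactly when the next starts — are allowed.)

4

By end time: (1,2), (1,3), (0,6), (6,8), (4,10), (12,14), (13,15), (16,17).
Pick (1,2); next start ≥ 2 → (6,8); next start ≥ 8 → (12,14); next start ≥ 14 → (16,17).
Selected 4 talks.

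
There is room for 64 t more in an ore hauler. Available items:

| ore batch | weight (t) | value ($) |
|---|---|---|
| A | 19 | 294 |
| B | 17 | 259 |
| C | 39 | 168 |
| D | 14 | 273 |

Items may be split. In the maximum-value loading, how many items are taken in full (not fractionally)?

3

Order: D (273/14=19.50) > A (294/19=15.47) > B (259/17=15.24) > C (168/39=4.31)
Fill: take D (14 @ 273) → take A (19 @ 294) → take B (17 @ 259) → take 14/39 of C → 60.31; 64/64 used.
3 item(s) taken whole; one partial (take 14/39 of C).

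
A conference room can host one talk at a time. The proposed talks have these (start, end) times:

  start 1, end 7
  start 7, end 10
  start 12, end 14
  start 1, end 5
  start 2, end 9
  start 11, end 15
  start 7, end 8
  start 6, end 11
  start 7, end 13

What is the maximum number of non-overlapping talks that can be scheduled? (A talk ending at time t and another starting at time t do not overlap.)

3

Sorted by end: (1,5)  (1,7)  (7,8)  (2,9)  (7,10)  (6,11)  (7,13)  (12,14)  (11,15)
take (1,5); skip (1,7); take (7,8); skip (7,13); take (12,14).
Selected 3 talks.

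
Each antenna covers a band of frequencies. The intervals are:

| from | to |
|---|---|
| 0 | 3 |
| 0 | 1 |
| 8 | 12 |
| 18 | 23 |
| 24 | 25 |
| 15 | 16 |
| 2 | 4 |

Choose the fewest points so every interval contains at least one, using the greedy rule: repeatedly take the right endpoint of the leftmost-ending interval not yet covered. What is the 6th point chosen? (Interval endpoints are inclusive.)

25

By right end: [0,1]  [0,3]  [2,4]  [8,12]  [15,16]  [18,23]  [24,25]
[0,1] uncovered → point at 1; [2,4] uncovered → point at 4; [8,12] uncovered → point at 12; [15,16] uncovered → point at 16; [18,23] uncovered → point at 23; [24,25] uncovered → point at 25.
Points: 1, 4, 12, 16, 23, 25 (6 total).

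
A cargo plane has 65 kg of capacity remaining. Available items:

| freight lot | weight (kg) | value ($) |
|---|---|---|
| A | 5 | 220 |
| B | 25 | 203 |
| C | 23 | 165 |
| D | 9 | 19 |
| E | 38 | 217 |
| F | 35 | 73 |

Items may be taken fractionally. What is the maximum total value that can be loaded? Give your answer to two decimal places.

Sort by value per unit weight and fill in that order.
Ratios (sorted): A 44.00, B 8.12, C 7.17, E 5.71, D 2.11, F 2.09
take A (5 @ 220); take B (25 @ 203); take C (23 @ 165); take 12/38 of E → 68.53. Capacity used 65/65.
Total value = 656.53

656.53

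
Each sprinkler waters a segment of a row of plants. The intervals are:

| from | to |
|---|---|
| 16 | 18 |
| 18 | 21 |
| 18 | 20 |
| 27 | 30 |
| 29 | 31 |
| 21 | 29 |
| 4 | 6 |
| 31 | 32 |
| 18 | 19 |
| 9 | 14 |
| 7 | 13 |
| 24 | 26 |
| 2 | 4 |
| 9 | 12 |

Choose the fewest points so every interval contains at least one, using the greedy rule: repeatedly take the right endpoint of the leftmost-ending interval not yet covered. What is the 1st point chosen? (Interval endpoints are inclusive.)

4

Process intervals by earliest right end; each time one isn't hit yet, stab at its right endpoint.
By right end: [2,4]  [4,6]  [9,12]  [7,13]  [9,14]  [16,18]  [18,19]  [18,20]  [18,21]  [24,26]  [21,29]  [27,30]  [29,31]  [31,32]
[2,4] uncovered → point at 4; [9,12] uncovered → point at 12; [16,18] uncovered → point at 18; [24,26] uncovered → point at 26; [27,30] uncovered → point at 30; [31,32] uncovered → point at 32.
Points: 4, 12, 18, 26, 30, 32 (6 total).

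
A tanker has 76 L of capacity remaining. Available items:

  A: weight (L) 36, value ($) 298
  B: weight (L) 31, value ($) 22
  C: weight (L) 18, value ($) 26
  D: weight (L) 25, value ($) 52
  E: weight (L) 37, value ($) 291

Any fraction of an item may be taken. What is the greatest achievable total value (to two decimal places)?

Greedy by value/weight ratio, highest first.
Ratios (sorted): A 8.28, E 7.86, D 2.08, C 1.44, B 0.71
take A (36 @ 298); take E (37 @ 291); take 3/25 of D → 6.24. Capacity used 76/76.
Total value = 595.24

595.24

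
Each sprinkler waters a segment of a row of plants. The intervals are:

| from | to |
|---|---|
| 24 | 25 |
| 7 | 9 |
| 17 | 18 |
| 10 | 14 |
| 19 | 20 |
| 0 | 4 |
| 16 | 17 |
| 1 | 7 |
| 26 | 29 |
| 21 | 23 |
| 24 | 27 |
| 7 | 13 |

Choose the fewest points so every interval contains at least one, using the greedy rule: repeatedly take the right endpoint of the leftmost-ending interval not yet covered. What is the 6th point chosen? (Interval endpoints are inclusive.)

Sort by right endpoint; whenever an interval is uncovered, place a point at its right end.
By right end: [0,4]  [1,7]  [7,9]  [7,13]  [10,14]  [16,17]  [17,18]  [19,20]  [21,23]  [24,25]  [24,27]  [26,29]
[0,4] uncovered → point at 4; [7,9] uncovered → point at 9; [10,14] uncovered → point at 14; [16,17] uncovered → point at 17; [19,20] uncovered → point at 20; [21,23] uncovered → point at 23; [24,25] uncovered → point at 25; [26,29] uncovered → point at 29.
Points: 4, 9, 14, 17, 20, 23, 25, 29 (8 total).

23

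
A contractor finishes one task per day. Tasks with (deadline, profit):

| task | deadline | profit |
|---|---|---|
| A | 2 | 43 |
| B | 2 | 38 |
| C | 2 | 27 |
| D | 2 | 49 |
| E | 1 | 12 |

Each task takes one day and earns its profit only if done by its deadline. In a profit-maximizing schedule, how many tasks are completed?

2

Sort by profit descending; place each in the latest free slot ≤ its deadline.
Profit order: D=49 A=43 B=38 C=27 E=12
Assign: D→slot 2, A→slot 1, B skipped, C skipped, E skipped.
Slots: [1:A] [2:D]
2 of 5 scheduled.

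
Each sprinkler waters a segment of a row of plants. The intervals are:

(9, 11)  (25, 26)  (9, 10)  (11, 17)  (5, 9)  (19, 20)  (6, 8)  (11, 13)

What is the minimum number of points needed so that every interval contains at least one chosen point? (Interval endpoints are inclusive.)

By right end: [6,8]  [5,9]  [9,10]  [9,11]  [11,13]  [11,17]  [19,20]  [25,26]
[6,8] uncovered → point at 8; [9,10] uncovered → point at 10; [11,13] uncovered → point at 13; [19,20] uncovered → point at 20; [25,26] uncovered → point at 26.
Points: 8, 10, 13, 20, 26 (5 total).

5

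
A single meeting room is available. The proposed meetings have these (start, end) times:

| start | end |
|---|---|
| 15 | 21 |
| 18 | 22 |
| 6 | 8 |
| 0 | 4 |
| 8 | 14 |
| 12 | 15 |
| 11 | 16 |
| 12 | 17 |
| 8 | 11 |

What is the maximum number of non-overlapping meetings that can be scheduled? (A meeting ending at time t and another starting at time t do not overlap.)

5

By end time: (0,4), (6,8), (8,11), (8,14), (12,15), (11,16), (12,17), (15,21), (18,22).
Pick (0,4); next start ≥ 4 → (6,8); next start ≥ 8 → (8,11); next start ≥ 11 → (12,15); next start ≥ 15 → (15,21).
Selected 5 meetings.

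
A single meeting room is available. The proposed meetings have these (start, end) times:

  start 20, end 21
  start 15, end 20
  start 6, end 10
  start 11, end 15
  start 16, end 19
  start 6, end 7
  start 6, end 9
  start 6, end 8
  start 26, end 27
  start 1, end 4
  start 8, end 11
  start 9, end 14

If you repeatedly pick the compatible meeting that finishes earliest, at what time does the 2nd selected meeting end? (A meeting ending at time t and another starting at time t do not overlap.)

7

Sorted by end: (1,4)  (6,7)  (6,8)  (6,9)  (6,10)  (8,11)  (9,14)  (11,15)  (16,19)  (15,20)  (20,21)  (26,27)
take (1,4); take (6,7); skip (6,8); take (8,11); take (11,15); take (16,19); skip (15,20); take (20,21); take (26,27).
Selected: (1,4) (6,7) (8,11) (11,15) (16,19) (20,21) (26,27)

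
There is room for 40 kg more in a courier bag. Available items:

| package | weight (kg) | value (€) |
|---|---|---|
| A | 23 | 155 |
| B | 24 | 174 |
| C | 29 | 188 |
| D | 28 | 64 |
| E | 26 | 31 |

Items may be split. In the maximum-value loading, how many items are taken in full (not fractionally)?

Sort by value per unit weight and fill in that order.
Order: B (174/24=7.25) > A (155/23=6.74) > C (188/29=6.48) > D (64/28=2.29) > E (31/26=1.19)
Fill: take B (24 @ 174) → take 16/23 of A → 107.83; 40/40 used.
1 item(s) taken whole; one partial (take 16/23 of A).

1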